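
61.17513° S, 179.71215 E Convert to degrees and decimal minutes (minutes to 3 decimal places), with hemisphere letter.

61° 10.508′ S, 179° 42.729′ E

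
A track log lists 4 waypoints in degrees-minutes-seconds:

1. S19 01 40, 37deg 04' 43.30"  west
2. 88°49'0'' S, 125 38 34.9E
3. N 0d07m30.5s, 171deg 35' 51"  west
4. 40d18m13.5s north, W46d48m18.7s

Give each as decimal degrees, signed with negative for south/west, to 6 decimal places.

Point 1:
  Lat: 1′ + 40″ = 1.66667′; 19 + 1.66667/60 = 19.0277778
  hemisphere S, so the sign is −
  λ: 4′ + 43.3″ = 4.72167′; 37 + 4.72167/60 = 37.0786944
  W → negative
Point 2:
  Lat: 49′ + 0″ = 49.00000′; 88 + 49.00000/60 = 88.8166667
  S → negative
  λ: 38′ + 34.9″ = 38.58167′; 125 + 38.58167/60 = 125.6430278
  E → positive
Point 3:
  φ: 0 + 7/60 + 30.5/3600 = 0.1251389
  N → positive
  Lon: 171 + 35/60 + 51/3600 = 171.5975000
  W → negative
Point 4:
  Latitude: 40 + 18/60 + 13.5/3600 = 40.3037500
  N → positive
  Lon: 48′ + 18.7″ = 48.31167′; 46 + 48.31167/60 = 46.8051944
  hemisphere W, so the sign is −

1. -19.027778, -37.078694
2. -88.816667, 125.643028
3. 0.125139, -171.597500
4. 40.303750, -46.805194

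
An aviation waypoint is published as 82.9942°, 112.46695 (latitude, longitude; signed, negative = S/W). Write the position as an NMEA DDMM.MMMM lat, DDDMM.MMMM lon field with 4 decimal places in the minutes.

Latitude: minutes = (82.994200 − 82) × 60 = 59.652000
λ: 112° + 0.466950 × 60 = 112° 28.017000′

8259.6520,N / 11228.0170,E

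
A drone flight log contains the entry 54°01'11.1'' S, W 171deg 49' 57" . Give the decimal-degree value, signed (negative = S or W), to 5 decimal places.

-54.01975, -171.83250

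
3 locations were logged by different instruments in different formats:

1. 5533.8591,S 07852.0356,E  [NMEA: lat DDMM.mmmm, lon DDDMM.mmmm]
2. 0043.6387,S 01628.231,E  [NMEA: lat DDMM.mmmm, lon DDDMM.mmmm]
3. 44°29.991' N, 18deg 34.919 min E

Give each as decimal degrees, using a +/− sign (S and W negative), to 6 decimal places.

1. -55.564318, 78.867260
2. -0.727312, 16.470517
3. 44.499850, 18.581983

Point 1:
  Latitude: degrees = first 2 digits = 55, minutes = 33.8591; 55 + 33.8591/60 = 55.5643183
  S → negative
  Longitude: degrees = first 3 digits = 78, minutes = 52.0356; 78 + 52.0356/60 = 78.8672600
  E ⇒ keep positive
Point 2:
  Lat: degrees = first 2 digits = 0, minutes = 43.6387; 0 + 43.6387/60 = 0.7273117
  hemisphere S, so the sign is −
  λ: degrees = first 3 digits = 16, minutes = 28.231; 16 + 28.231/60 = 16.4705167
  E → positive
Point 3:
  φ: 29.991′ = 0.499850°; total 44.4998500
  N → positive
  λ: 34.919′ = 0.581983°; total 18.5819833
  E → positive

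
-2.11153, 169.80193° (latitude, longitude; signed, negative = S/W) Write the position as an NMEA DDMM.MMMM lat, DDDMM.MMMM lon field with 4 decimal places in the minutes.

0206.6918,S / 16948.1158,E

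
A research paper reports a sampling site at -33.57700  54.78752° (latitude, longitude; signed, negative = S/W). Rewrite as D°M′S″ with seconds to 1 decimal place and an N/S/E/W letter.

33°34′37.2″ S, 54°47′15.1″ E

Latitude is negative → S; |value| = 33.577000
Latitude: 0.577000 × 60 = 34.62000′ → 34′, remainder × 60 = 37.200″
λ: 0.787520 × 60 = 47.25120′ → 47′, remainder × 60 = 15.072″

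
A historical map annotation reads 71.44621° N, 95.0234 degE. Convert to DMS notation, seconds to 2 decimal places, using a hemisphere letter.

71°26′46.36″ N, 95°01′24.24″ E

Lat: 0.446210° → 26.77260′; 0.77260 × 60 = 46.3560″
λ: 0.023400 × 60 = 1.40400′ → 1′, remainder × 60 = 24.2400″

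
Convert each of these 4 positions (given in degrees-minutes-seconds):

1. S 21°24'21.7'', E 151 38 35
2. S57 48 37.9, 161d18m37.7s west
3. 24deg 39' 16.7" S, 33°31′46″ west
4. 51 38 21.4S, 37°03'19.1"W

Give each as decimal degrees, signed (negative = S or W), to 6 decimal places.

1. -21.406028, 151.643056
2. -57.810528, -161.310472
3. -24.654639, -33.529444
4. -51.639278, -37.055306

Point 1:
  Lat: 21° + 24/60 + 21.7/3600 = 21 + 0.400000 + 0.006028 = 21.4060278
  hemisphere S, so the sign is −
  λ: 151 + 38/60 + 35/3600 = 151.6430556
  E → positive
Point 2:
  Lat: 48′ + 37.9″ = 48.63167′; 57 + 48.63167/60 = 57.8105278
  S → negative
  λ: 161 + 18/60 + 37.7/3600 = 161.3104722
  hemisphere W, so the sign is −
Point 3:
  Lat: 24° + 39/60 + 16.7/3600 = 24 + 0.650000 + 0.004639 = 24.6546389
  hemisphere S, so the sign is −
  Longitude: 33 + 31/60 + 46/3600 = 33.5294444
  W ⇒ negate
Point 4:
  Lat: 38′ + 21.4″ = 38.35667′; 51 + 38.35667/60 = 51.6392778
  hemisphere S, so the sign is −
  Longitude: 37 + 3/60 + 19.1/3600 = 37.0553056
  W → negative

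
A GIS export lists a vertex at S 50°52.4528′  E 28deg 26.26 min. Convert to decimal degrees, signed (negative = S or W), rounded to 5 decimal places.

φ: 52.4528′ = 0.874213°; total 50.874213
S → negative
Longitude: 26.26′ = 0.437667°; total 28.437667
E → positive

-50.87421, 28.43767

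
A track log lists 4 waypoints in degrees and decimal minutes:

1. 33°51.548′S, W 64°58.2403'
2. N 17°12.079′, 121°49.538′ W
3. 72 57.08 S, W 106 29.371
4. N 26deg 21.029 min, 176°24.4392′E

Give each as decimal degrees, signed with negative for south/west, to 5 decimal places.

Point 1:
  φ: 33 + 51.548/60 = 33.859133
  S → negative
  λ: 58.2403′ = 0.970672°; total 64.970672
  W ⇒ negate
Point 2:
  φ: 12.079′ = 0.201317°; total 17.201317
  N ⇒ keep positive
  Longitude: 49.538′ = 0.825633°; total 121.825633
  W ⇒ negate
Point 3:
  Lat: 72 + 57.08/60 = 72.951333
  S → negative
  Longitude: 106 + 29.371/60 = 106.489517
  W ⇒ negate
Point 4:
  Lat: 21.029′ = 0.350483°; total 26.350483
  N ⇒ keep positive
  Lon: 176 + 24.4392/60 = 176.407320
  E → positive

1. -33.85913, -64.97067
2. 17.20132, -121.82563
3. -72.95133, -106.48952
4. 26.35048, 176.40732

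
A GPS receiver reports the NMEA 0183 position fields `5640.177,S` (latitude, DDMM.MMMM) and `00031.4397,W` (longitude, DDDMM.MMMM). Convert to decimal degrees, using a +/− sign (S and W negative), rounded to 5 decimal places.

-56.66962, -0.52400

φ: split at 2 digits → 56° and 40.177′; 56 + 40.177/60 = 56.669617
hemisphere S, so the sign is −
Lon: degrees = first 3 digits = 0, minutes = 31.4397; 0 + 31.4397/60 = 0.523995
hemisphere W, so the sign is −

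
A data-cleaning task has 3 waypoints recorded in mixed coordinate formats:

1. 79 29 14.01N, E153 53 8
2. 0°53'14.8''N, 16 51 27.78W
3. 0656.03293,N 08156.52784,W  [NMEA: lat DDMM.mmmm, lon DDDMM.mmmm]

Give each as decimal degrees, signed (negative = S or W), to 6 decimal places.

Point 1:
  Lat: 79 + 29/60 + 14.01/3600 = 79.4872250
  N ⇒ keep positive
  λ: 153° + 53/60 + 8/3600 = 153 + 0.883333 + 0.002222 = 153.8855556
  E ⇒ keep positive
Point 2:
  φ: 0 + 53/60 + 14.8/3600 = 0.8874444
  N ⇒ keep positive
  λ: 51′ + 27.78″ = 51.46300′; 16 + 51.46300/60 = 16.8577167
  hemisphere W, so the sign is −
Point 3:
  Lat: degrees = first 2 digits = 6, minutes = 56.03293; 6 + 56.03293/60 = 6.9338822
  N ⇒ keep positive
  Longitude: split at 3 digits → 081° and 56.52784′; 81 + 56.52784/60 = 81.9421307
  W ⇒ negate

1. 79.487225, 153.885556
2. 0.887444, -16.857717
3. 6.933882, -81.942131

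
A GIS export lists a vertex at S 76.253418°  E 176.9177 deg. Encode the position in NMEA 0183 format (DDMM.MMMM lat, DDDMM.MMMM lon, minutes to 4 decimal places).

Latitude: minutes = (76.253418 − 76) × 60 = 15.205080
λ: fractional part 0.917700 → 55.062000 minutes

7615.2051,S / 17655.0620,E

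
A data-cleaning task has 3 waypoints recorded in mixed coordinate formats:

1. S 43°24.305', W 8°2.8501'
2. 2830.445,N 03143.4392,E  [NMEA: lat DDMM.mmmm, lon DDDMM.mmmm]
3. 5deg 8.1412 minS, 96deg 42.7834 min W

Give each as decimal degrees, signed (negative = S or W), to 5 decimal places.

Point 1:
  Latitude: 43 + 24.305/60 = 43.405083
  hemisphere S, so the sign is −
  Lon: 8 + 2.8501/60 = 8.047502
  W → negative
Point 2:
  Lat: degrees = first 2 digits = 28, minutes = 30.445; 28 + 30.445/60 = 28.507417
  N → positive
  λ: split at 3 digits → 031° and 43.4392′; 31 + 43.4392/60 = 31.723987
  E → positive
Point 3:
  Lat: 8.1412′ = 0.135687°; total 5.135687
  S ⇒ negate
  Lon: 42.7834′ = 0.713057°; total 96.713057
  W ⇒ negate

1. -43.40508, -8.04750
2. 28.50742, 31.72399
3. -5.13569, -96.71306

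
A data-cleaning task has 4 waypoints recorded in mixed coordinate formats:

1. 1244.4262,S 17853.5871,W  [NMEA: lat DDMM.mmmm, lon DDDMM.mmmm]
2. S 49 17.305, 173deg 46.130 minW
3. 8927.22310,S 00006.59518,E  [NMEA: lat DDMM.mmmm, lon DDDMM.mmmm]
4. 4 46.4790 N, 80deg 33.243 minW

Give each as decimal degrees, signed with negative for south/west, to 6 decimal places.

Point 1:
  Lat: split at 2 digits → 12° and 44.4262′; 12 + 44.4262/60 = 12.7404367
  S ⇒ negate
  Longitude: split at 3 digits → 178° and 53.5871′; 178 + 53.5871/60 = 178.8931183
  hemisphere W, so the sign is −
Point 2:
  Lat: 49 + 17.305/60 = 49.2884167
  hemisphere S, so the sign is −
  Longitude: 173 + 46.13/60 = 173.7688333
  hemisphere W, so the sign is −
Point 3:
  Lat: degrees = first 2 digits = 89, minutes = 27.2231; 89 + 27.2231/60 = 89.4537183
  S ⇒ negate
  Longitude: split at 3 digits → 000° and 6.59518′; 0 + 6.59518/60 = 0.1099197
  E ⇒ keep positive
Point 4:
  Lat: 46.479′ = 0.774650°; total 4.7746500
  N → positive
  Longitude: 33.243′ = 0.554050°; total 80.5540500
  W ⇒ negate

1. -12.740437, -178.893118
2. -49.288417, -173.768833
3. -89.453718, 0.109920
4. 4.774650, -80.554050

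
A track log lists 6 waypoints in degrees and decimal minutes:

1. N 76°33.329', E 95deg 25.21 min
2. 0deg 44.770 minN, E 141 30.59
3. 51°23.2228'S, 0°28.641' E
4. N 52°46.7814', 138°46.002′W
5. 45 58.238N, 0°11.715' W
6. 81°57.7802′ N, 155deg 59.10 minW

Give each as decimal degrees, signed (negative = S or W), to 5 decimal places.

Point 1:
  Lat: 33.329′ = 0.555483°; total 76.555483
  N ⇒ keep positive
  Longitude: 95 + 25.21/60 = 95.420167
  E ⇒ keep positive
Point 2:
  Latitude: 44.77′ = 0.746167°; total 0.746167
  N ⇒ keep positive
  Lon: 30.59′ = 0.509833°; total 141.509833
  E ⇒ keep positive
Point 3:
  Latitude: 23.2228′ = 0.387047°; total 51.387047
  S ⇒ negate
  Lon: 0 + 28.641/60 = 0.477350
  E → positive
Point 4:
  Lat: 46.7814′ = 0.779690°; total 52.779690
  N → positive
  Longitude: 138 + 46.002/60 = 138.766700
  hemisphere W, so the sign is −
Point 5:
  φ: 58.238′ = 0.970633°; total 45.970633
  N → positive
  λ: 11.715′ = 0.195250°; total 0.195250
  W ⇒ negate
Point 6:
  Lat: 81 + 57.7802/60 = 81.963003
  N → positive
  λ: 59.1′ = 0.985000°; total 155.985000
  W → negative

1. 76.55548, 95.42017
2. 0.74617, 141.50983
3. -51.38705, 0.47735
4. 52.77969, -138.76670
5. 45.97063, -0.19525
6. 81.96300, -155.98500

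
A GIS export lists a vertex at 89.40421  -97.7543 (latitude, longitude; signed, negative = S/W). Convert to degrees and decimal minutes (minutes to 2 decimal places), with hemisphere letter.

Lat: fractional part 0.404210 → 24.2526 minutes
Longitude is negative → W; |value| = 97.754300
Longitude: fractional part 0.754300 → 45.2580 minutes

89° 24.25′ N, 97° 45.26′ W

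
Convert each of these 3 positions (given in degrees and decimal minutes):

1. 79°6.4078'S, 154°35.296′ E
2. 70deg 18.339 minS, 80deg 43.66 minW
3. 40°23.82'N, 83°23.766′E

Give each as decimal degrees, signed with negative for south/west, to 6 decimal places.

Point 1:
  Lat: 6.4078′ = 0.106797°; total 79.1067967
  S ⇒ negate
  λ: 35.296′ = 0.588267°; total 154.5882667
  E ⇒ keep positive
Point 2:
  Latitude: 18.339′ = 0.305650°; total 70.3056500
  S ⇒ negate
  Lon: 43.66′ = 0.727667°; total 80.7276667
  hemisphere W, so the sign is −
Point 3:
  φ: 23.82′ = 0.397000°; total 40.3970000
  N ⇒ keep positive
  λ: 83 + 23.766/60 = 83.3961000
  E → positive

1. -79.106797, 154.588267
2. -70.305650, -80.727667
3. 40.397000, 83.396100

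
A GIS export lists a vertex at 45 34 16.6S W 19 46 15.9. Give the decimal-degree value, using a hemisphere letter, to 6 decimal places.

φ: 45 + 34/60 + 16.6/3600 = 45.5712778
Longitude: 19° + 46/60 + 15.9/3600 = 19 + 0.766667 + 0.004417 = 19.7710833

45.571278° S, 19.771083° W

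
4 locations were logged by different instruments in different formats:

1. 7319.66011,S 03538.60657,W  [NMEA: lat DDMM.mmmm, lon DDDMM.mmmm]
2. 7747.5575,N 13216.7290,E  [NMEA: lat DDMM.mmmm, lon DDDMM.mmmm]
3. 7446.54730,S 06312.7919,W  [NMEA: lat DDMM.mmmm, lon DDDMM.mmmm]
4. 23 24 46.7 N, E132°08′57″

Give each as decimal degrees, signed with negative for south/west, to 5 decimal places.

1. -73.32767, -35.64344
2. 77.79263, 132.27882
3. -74.77579, -63.21320
4. 23.41297, 132.14917

Point 1:
  φ: split at 2 digits → 73° and 19.66011′; 73 + 19.66011/60 = 73.327669
  hemisphere S, so the sign is −
  Lon: split at 3 digits → 035° and 38.60657′; 35 + 38.60657/60 = 35.643443
  hemisphere W, so the sign is −
Point 2:
  φ: split at 2 digits → 77° and 47.5575′; 77 + 47.5575/60 = 77.792625
  N → positive
  Lon: split at 3 digits → 132° and 16.729′; 132 + 16.729/60 = 132.278817
  E ⇒ keep positive
Point 3:
  Lat: degrees = first 2 digits = 74, minutes = 46.5473; 74 + 46.5473/60 = 74.775788
  hemisphere S, so the sign is −
  Longitude: degrees = first 3 digits = 63, minutes = 12.7919; 63 + 12.7919/60 = 63.213198
  W ⇒ negate
Point 4:
  Latitude: 23 + 24/60 + 46.7/3600 = 23.412972
  N → positive
  Lon: 132 + 8/60 + 57/3600 = 132.149167
  E ⇒ keep positive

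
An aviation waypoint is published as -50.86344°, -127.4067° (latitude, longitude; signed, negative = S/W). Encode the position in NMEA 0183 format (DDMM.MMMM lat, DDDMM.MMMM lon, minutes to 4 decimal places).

5051.8064,S / 12724.4020,W

Latitude is negative → S; |value| = 50.863440
Latitude: 50° + 0.863440 × 60 = 50° 51.806400′
Longitude is negative → W; |value| = 127.406700
λ: minutes = (127.406700 − 127) × 60 = 24.402000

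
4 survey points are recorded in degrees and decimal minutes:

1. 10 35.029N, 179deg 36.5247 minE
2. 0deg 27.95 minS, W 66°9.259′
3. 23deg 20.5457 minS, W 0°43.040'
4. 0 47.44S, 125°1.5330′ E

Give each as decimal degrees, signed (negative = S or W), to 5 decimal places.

1. 10.58382, 179.60875
2. -0.46583, -66.15432
3. -23.34243, -0.71733
4. -0.79067, 125.02555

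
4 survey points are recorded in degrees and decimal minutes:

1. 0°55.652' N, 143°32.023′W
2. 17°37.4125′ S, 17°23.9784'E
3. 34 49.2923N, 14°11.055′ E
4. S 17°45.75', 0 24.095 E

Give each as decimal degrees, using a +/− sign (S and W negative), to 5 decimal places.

Point 1:
  φ: 55.652′ = 0.927533°; total 0.927533
  N → positive
  Lon: 143 + 32.023/60 = 143.533717
  hemisphere W, so the sign is −
Point 2:
  Lat: 17 + 37.4125/60 = 17.623542
  S → negative
  Longitude: 23.9784′ = 0.399640°; total 17.399640
  E → positive
Point 3:
  Latitude: 34 + 49.2923/60 = 34.821538
  N → positive
  λ: 11.055′ = 0.184250°; total 14.184250
  E → positive
Point 4:
  Lat: 45.75′ = 0.762500°; total 17.762500
  S ⇒ negate
  Lon: 0 + 24.095/60 = 0.401583
  E → positive

1. 0.92753, -143.53372
2. -17.62354, 17.39964
3. 34.82154, 14.18425
4. -17.76250, 0.40158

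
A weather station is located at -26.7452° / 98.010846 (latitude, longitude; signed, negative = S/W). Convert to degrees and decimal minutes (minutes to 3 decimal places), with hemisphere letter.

26° 44.712′ S, 98° 0.651′ E

Latitude is negative → S; |value| = 26.745200
Lat: fractional part 0.745200 → 44.71200 minutes
Lon: fractional part 0.010846 → 0.65076 minutes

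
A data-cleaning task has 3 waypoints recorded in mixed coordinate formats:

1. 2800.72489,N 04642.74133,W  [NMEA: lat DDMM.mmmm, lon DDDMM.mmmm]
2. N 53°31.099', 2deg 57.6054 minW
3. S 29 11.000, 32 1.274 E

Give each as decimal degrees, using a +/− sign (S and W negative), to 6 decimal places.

Point 1:
  Lat: split at 2 digits → 28° and 0.72489′; 28 + 0.72489/60 = 28.0120815
  N → positive
  Longitude: split at 3 digits → 046° and 42.74133′; 46 + 42.74133/60 = 46.7123555
  W → negative
Point 2:
  Latitude: 31.099′ = 0.518317°; total 53.5183167
  N → positive
  Longitude: 2 + 57.6054/60 = 2.9600900
  hemisphere W, so the sign is −
Point 3:
  φ: 11′ = 0.183333°; total 29.1833333
  S ⇒ negate
  Lon: 1.274′ = 0.021233°; total 32.0212333
  E ⇒ keep positive

1. 28.012082, -46.712356
2. 53.518317, -2.960090
3. -29.183333, 32.021233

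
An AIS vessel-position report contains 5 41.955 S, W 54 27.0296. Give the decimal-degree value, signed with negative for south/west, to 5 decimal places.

-5.69925, -54.45049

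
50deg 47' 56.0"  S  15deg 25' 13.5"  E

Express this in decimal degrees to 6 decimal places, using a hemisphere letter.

50.798889° S, 15.420417° E

Lat: 50° + 47/60 + 56/3600 = 50 + 0.783333 + 0.015556 = 50.7988889
λ: 15° + 25/60 + 13.5/3600 = 15 + 0.416667 + 0.003750 = 15.4204167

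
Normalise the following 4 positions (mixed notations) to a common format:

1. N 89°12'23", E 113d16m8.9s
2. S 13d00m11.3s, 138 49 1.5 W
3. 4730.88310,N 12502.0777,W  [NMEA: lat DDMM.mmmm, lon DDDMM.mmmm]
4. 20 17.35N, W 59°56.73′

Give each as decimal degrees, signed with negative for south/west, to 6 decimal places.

1. 89.206389, 113.269139
2. -13.003139, -138.817083
3. 47.514718, -125.034628
4. 20.289167, -59.945500

Point 1:
  Latitude: 89 + 12/60 + 23/3600 = 89.2063889
  N → positive
  Lon: 16′ + 8.9″ = 16.14833′; 113 + 16.14833/60 = 113.2691389
  E ⇒ keep positive
Point 2:
  Lat: 0′ + 11.3″ = 0.18833′; 13 + 0.18833/60 = 13.0031389
  S → negative
  Lon: 49′ + 1.5″ = 49.02500′; 138 + 49.02500/60 = 138.8170833
  W → negative
Point 3:
  Latitude: split at 2 digits → 47° and 30.8831′; 47 + 30.8831/60 = 47.5147183
  N → positive
  Lon: degrees = first 3 digits = 125, minutes = 2.0777; 125 + 2.0777/60 = 125.0346283
  W ⇒ negate
Point 4:
  φ: 20 + 17.35/60 = 20.2891667
  N → positive
  λ: 59 + 56.73/60 = 59.9455000
  W → negative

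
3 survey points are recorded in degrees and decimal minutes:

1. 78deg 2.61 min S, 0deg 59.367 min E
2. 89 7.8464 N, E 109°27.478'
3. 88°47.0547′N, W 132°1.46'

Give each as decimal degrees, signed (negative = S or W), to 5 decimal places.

1. -78.04350, 0.98945
2. 89.13077, 109.45797
3. 88.78425, -132.02433

Point 1:
  Latitude: 2.61′ = 0.043500°; total 78.043500
  S → negative
  Lon: 59.367′ = 0.989450°; total 0.989450
  E ⇒ keep positive
Point 2:
  φ: 89 + 7.8464/60 = 89.130773
  N ⇒ keep positive
  Lon: 109 + 27.478/60 = 109.457967
  E → positive
Point 3:
  φ: 47.0547′ = 0.784245°; total 88.784245
  N ⇒ keep positive
  Lon: 132 + 1.46/60 = 132.024333
  W → negative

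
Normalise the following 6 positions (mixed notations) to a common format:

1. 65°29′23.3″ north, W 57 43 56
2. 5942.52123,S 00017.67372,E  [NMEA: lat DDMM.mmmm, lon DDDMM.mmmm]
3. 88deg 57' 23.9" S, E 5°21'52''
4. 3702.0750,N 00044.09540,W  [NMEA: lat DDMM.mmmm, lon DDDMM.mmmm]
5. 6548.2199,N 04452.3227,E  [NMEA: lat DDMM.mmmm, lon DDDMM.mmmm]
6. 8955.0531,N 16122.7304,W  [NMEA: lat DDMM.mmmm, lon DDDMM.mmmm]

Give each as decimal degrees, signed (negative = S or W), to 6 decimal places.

Point 1:
  Latitude: 65 + 29/60 + 23.3/3600 = 65.4898056
  N → positive
  λ: 57° + 43/60 + 56/3600 = 57 + 0.716667 + 0.015556 = 57.7322222
  W ⇒ negate
Point 2:
  Latitude: split at 2 digits → 59° and 42.52123′; 59 + 42.52123/60 = 59.7086872
  hemisphere S, so the sign is −
  Longitude: degrees = first 3 digits = 0, minutes = 17.67372; 0 + 17.67372/60 = 0.2945620
  E ⇒ keep positive
Point 3:
  Latitude: 88° + 57/60 + 23.9/3600 = 88 + 0.950000 + 0.006639 = 88.9566389
  hemisphere S, so the sign is −
  Lon: 5° + 21/60 + 52/3600 = 5 + 0.350000 + 0.014444 = 5.3644444
  E ⇒ keep positive
Point 4:
  Latitude: degrees = first 2 digits = 37, minutes = 2.075; 37 + 2.075/60 = 37.0345833
  N ⇒ keep positive
  Lon: degrees = first 3 digits = 0, minutes = 44.0954; 0 + 44.0954/60 = 0.7349233
  W → negative
Point 5:
  φ: degrees = first 2 digits = 65, minutes = 48.2199; 65 + 48.2199/60 = 65.8036650
  N ⇒ keep positive
  Lon: split at 3 digits → 044° and 52.3227′; 44 + 52.3227/60 = 44.8720450
  E ⇒ keep positive
Point 6:
  φ: degrees = first 2 digits = 89, minutes = 55.0531; 89 + 55.0531/60 = 89.9175517
  N ⇒ keep positive
  Longitude: split at 3 digits → 161° and 22.7304′; 161 + 22.7304/60 = 161.3788400
  W ⇒ negate

1. 65.489806, -57.732222
2. -59.708687, 0.294562
3. -88.956639, 5.364444
4. 37.034583, -0.734923
5. 65.803665, 44.872045
6. 89.917552, -161.378840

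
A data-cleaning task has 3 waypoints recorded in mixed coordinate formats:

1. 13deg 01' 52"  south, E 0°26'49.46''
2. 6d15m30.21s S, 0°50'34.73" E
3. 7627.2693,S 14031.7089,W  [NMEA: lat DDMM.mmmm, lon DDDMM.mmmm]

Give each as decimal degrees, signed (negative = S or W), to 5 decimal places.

1. -13.03111, 0.44707
2. -6.25839, 0.84298
3. -76.45449, -140.52848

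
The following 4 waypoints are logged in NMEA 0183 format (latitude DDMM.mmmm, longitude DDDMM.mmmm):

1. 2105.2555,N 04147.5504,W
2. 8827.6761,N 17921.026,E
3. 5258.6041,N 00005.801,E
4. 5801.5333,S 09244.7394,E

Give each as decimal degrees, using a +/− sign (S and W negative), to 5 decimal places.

Point 1:
  Lat: split at 2 digits → 21° and 5.2555′; 21 + 5.2555/60 = 21.087592
  N → positive
  λ: split at 3 digits → 041° and 47.5504′; 41 + 47.5504/60 = 41.792507
  W → negative
Point 2:
  Latitude: split at 2 digits → 88° and 27.6761′; 88 + 27.6761/60 = 88.461268
  N ⇒ keep positive
  Lon: split at 3 digits → 179° and 21.026′; 179 + 21.026/60 = 179.350433
  E → positive
Point 3:
  Latitude: degrees = first 2 digits = 52, minutes = 58.6041; 52 + 58.6041/60 = 52.976735
  N ⇒ keep positive
  Lon: degrees = first 3 digits = 0, minutes = 5.801; 0 + 5.801/60 = 0.096683
  E ⇒ keep positive
Point 4:
  Latitude: split at 2 digits → 58° and 1.5333′; 58 + 1.5333/60 = 58.025555
  S → negative
  Longitude: degrees = first 3 digits = 92, minutes = 44.7394; 92 + 44.7394/60 = 92.745657
  E → positive

1. 21.08759, -41.79251
2. 88.46127, 179.35043
3. 52.97674, 0.09668
4. -58.02556, 92.74566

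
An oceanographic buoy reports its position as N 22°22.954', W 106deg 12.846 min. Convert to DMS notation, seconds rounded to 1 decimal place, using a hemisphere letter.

22°22′57.2″ N, 106°12′50.8″ W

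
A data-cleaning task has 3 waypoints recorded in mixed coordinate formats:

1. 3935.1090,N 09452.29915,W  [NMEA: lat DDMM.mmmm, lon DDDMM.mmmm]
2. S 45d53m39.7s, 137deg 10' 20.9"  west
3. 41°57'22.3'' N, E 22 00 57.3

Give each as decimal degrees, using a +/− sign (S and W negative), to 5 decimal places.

1. 39.58515, -94.87165
2. -45.89436, -137.17247
3. 41.95619, 22.01592

Point 1:
  φ: degrees = first 2 digits = 39, minutes = 35.109; 39 + 35.109/60 = 39.585150
  N → positive
  λ: split at 3 digits → 094° and 52.29915′; 94 + 52.29915/60 = 94.871653
  W → negative
Point 2:
  Latitude: 45 + 53/60 + 39.7/3600 = 45.894361
  hemisphere S, so the sign is −
  Lon: 137° + 10/60 + 20.9/3600 = 137 + 0.166667 + 0.005806 = 137.172472
  hemisphere W, so the sign is −
Point 3:
  Latitude: 41 + 57/60 + 22.3/3600 = 41.956194
  N ⇒ keep positive
  λ: 22 + 0/60 + 57.3/3600 = 22.015917
  E ⇒ keep positive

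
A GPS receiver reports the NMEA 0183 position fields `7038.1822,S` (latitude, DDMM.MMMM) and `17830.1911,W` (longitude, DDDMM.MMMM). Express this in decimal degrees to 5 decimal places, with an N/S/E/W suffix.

Latitude: degrees = first 2 digits = 70, minutes = 38.1822; 70 + 38.1822/60 = 70.636370
Lon: split at 3 digits → 178° and 30.1911′; 178 + 30.1911/60 = 178.503185

70.63637° S, 178.50319° W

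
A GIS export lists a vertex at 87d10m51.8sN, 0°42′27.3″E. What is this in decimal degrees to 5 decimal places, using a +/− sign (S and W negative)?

87.18106, 0.70758

Lat: 87° + 10/60 + 51.8/3600 = 87 + 0.166667 + 0.014389 = 87.181056
N ⇒ keep positive
Lon: 0 + 42/60 + 27.3/3600 = 0.707583
E ⇒ keep positive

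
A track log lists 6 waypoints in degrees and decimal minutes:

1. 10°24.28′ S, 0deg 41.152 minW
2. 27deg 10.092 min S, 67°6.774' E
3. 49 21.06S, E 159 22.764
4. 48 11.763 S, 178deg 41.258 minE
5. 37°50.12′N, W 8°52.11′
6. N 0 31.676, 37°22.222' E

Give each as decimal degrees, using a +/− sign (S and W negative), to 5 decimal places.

Point 1:
  Lat: 24.28′ = 0.404667°; total 10.404667
  S → negative
  λ: 41.152′ = 0.685867°; total 0.685867
  hemisphere W, so the sign is −
Point 2:
  φ: 27 + 10.092/60 = 27.168200
  S ⇒ negate
  Lon: 67 + 6.774/60 = 67.112900
  E ⇒ keep positive
Point 3:
  φ: 49 + 21.06/60 = 49.351000
  S ⇒ negate
  Lon: 22.764′ = 0.379400°; total 159.379400
  E ⇒ keep positive
Point 4:
  Latitude: 48 + 11.763/60 = 48.196050
  S → negative
  Lon: 41.258′ = 0.687633°; total 178.687633
  E ⇒ keep positive
Point 5:
  φ: 37 + 50.12/60 = 37.835333
  N ⇒ keep positive
  Lon: 52.11′ = 0.868500°; total 8.868500
  hemisphere W, so the sign is −
Point 6:
  φ: 31.676′ = 0.527933°; total 0.527933
  N ⇒ keep positive
  Longitude: 37 + 22.222/60 = 37.370367
  E → positive

1. -10.40467, -0.68587
2. -27.16820, 67.11290
3. -49.35100, 159.37940
4. -48.19605, 178.68763
5. 37.83533, -8.86850
6. 0.52793, 37.37037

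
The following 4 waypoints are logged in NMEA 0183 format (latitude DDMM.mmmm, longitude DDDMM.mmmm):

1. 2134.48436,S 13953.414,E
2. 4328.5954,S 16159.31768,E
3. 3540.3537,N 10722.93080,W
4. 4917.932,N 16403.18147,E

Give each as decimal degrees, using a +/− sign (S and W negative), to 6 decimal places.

1. -21.574739, 139.890233
2. -43.476590, 161.988628
3. 35.672562, -107.382180
4. 49.298867, 164.053025

Point 1:
  Lat: degrees = first 2 digits = 21, minutes = 34.48436; 21 + 34.48436/60 = 21.5747393
  hemisphere S, so the sign is −
  Lon: degrees = first 3 digits = 139, minutes = 53.414; 139 + 53.414/60 = 139.8902333
  E ⇒ keep positive
Point 2:
  Latitude: split at 2 digits → 43° and 28.5954′; 43 + 28.5954/60 = 43.4765900
  S → negative
  Lon: degrees = first 3 digits = 161, minutes = 59.31768; 161 + 59.31768/60 = 161.9886280
  E → positive
Point 3:
  φ: degrees = first 2 digits = 35, minutes = 40.3537; 35 + 40.3537/60 = 35.6725617
  N → positive
  Lon: split at 3 digits → 107° and 22.9308′; 107 + 22.9308/60 = 107.3821800
  W → negative
Point 4:
  Latitude: degrees = first 2 digits = 49, minutes = 17.932; 49 + 17.932/60 = 49.2988667
  N → positive
  Lon: degrees = first 3 digits = 164, minutes = 3.18147; 164 + 3.18147/60 = 164.0530245
  E → positive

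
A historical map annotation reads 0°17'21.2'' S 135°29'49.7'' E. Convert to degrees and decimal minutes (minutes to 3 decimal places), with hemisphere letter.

0° 17.353′ S, 135° 29.828′ E

φ: seconds/60 = 0.35333; minutes = 17 + 0.35333 = 17.35333
Longitude: 29 + 49.7/60 = 29.82833′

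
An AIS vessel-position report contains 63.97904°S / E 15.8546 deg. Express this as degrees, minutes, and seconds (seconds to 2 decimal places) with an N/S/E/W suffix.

63°58′44.54″ S, 15°51′16.56″ E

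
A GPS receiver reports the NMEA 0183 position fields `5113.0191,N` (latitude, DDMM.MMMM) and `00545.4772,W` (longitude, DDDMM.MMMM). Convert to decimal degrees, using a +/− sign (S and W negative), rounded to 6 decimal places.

51.216985, -5.757953

Lat: split at 2 digits → 51° and 13.0191′; 51 + 13.0191/60 = 51.2169850
N ⇒ keep positive
λ: degrees = first 3 digits = 5, minutes = 45.4772; 5 + 45.4772/60 = 5.7579533
W ⇒ negate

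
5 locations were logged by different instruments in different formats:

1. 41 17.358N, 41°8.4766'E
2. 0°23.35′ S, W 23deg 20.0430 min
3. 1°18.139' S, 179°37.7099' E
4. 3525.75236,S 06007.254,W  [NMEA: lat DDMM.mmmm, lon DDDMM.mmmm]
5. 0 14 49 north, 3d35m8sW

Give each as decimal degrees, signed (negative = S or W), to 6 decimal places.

Point 1:
  Latitude: 17.358′ = 0.289300°; total 41.2893000
  N → positive
  Longitude: 41 + 8.4766/60 = 41.1412767
  E ⇒ keep positive
Point 2:
  Lat: 0 + 23.35/60 = 0.3891667
  hemisphere S, so the sign is −
  λ: 20.043′ = 0.334050°; total 23.3340500
  W ⇒ negate
Point 3:
  Lat: 18.139′ = 0.302317°; total 1.3023167
  S ⇒ negate
  Longitude: 179 + 37.7099/60 = 179.6284983
  E ⇒ keep positive
Point 4:
  Lat: degrees = first 2 digits = 35, minutes = 25.75236; 35 + 25.75236/60 = 35.4292060
  hemisphere S, so the sign is −
  Lon: split at 3 digits → 060° and 7.254′; 60 + 7.254/60 = 60.1209000
  W → negative
Point 5:
  Latitude: 0 + 14/60 + 49/3600 = 0.2469444
  N ⇒ keep positive
  Longitude: 3° + 35/60 + 8/3600 = 3 + 0.583333 + 0.002222 = 3.5855556
  W → negative

1. 41.289300, 41.141277
2. -0.389167, -23.334050
3. -1.302317, 179.628498
4. -35.429206, -60.120900
5. 0.246944, -3.585556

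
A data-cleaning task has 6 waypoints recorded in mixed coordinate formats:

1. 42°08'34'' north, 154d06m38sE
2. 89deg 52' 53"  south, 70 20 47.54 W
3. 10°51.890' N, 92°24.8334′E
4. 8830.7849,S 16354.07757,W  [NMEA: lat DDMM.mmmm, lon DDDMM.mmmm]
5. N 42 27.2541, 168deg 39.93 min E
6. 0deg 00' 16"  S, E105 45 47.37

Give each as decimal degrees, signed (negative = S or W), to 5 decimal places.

1. 42.14278, 154.11056
2. -89.88139, -70.34654
3. 10.86483, 92.41389
4. -88.51308, -163.90129
5. 42.45424, 168.66550
6. -0.00444, 105.76316

Point 1:
  Lat: 8′ + 34″ = 8.56667′; 42 + 8.56667/60 = 42.142778
  N ⇒ keep positive
  Lon: 154° + 6/60 + 38/3600 = 154 + 0.100000 + 0.010556 = 154.110556
  E → positive
Point 2:
  Latitude: 89 + 52/60 + 53/3600 = 89.881389
  S → negative
  Lon: 20′ + 47.54″ = 20.79233′; 70 + 20.79233/60 = 70.346539
  W ⇒ negate
Point 3:
  Lat: 10 + 51.89/60 = 10.864833
  N → positive
  Lon: 24.8334′ = 0.413890°; total 92.413890
  E → positive
Point 4:
  φ: split at 2 digits → 88° and 30.7849′; 88 + 30.7849/60 = 88.513082
  S → negative
  Lon: split at 3 digits → 163° and 54.07757′; 163 + 54.07757/60 = 163.901293
  W → negative
Point 5:
  φ: 27.2541′ = 0.454235°; total 42.454235
  N → positive
  Lon: 39.93′ = 0.665500°; total 168.665500
  E → positive
Point 6:
  Latitude: 0 + 0/60 + 16/3600 = 0.004444
  hemisphere S, so the sign is −
  λ: 105° + 45/60 + 47.37/3600 = 105 + 0.750000 + 0.013158 = 105.763158
  E ⇒ keep positive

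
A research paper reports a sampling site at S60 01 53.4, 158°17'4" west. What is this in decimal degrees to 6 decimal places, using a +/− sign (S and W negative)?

-60.031500, -158.284444

φ: 60 + 1/60 + 53.4/3600 = 60.0315000
S ⇒ negate
λ: 17′ + 4″ = 17.06667′; 158 + 17.06667/60 = 158.2844444
W → negative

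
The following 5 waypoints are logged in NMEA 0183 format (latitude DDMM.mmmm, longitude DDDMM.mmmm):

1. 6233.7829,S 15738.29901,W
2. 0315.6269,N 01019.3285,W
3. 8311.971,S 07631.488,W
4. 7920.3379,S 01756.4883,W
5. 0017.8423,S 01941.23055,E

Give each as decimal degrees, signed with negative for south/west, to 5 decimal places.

1. -62.56305, -157.63832
2. 3.26045, -10.32214
3. -83.19952, -76.52480
4. -79.33897, -17.94147
5. -0.29737, 19.68718

Point 1:
  φ: degrees = first 2 digits = 62, minutes = 33.7829; 62 + 33.7829/60 = 62.563048
  S → negative
  λ: degrees = first 3 digits = 157, minutes = 38.29901; 157 + 38.29901/60 = 157.638317
  W ⇒ negate
Point 2:
  Lat: degrees = first 2 digits = 3, minutes = 15.6269; 3 + 15.6269/60 = 3.260448
  N ⇒ keep positive
  Longitude: degrees = first 3 digits = 10, minutes = 19.3285; 10 + 19.3285/60 = 10.322142
  hemisphere W, so the sign is −
Point 3:
  Lat: degrees = first 2 digits = 83, minutes = 11.971; 83 + 11.971/60 = 83.199517
  S ⇒ negate
  Lon: degrees = first 3 digits = 76, minutes = 31.488; 76 + 31.488/60 = 76.524800
  W ⇒ negate
Point 4:
  Latitude: split at 2 digits → 79° and 20.3379′; 79 + 20.3379/60 = 79.338965
  S ⇒ negate
  Lon: degrees = first 3 digits = 17, minutes = 56.4883; 17 + 56.4883/60 = 17.941472
  W → negative
Point 5:
  φ: split at 2 digits → 00° and 17.8423′; 0 + 17.8423/60 = 0.297372
  hemisphere S, so the sign is −
  λ: split at 3 digits → 019° and 41.23055′; 19 + 41.23055/60 = 19.687176
  E → positive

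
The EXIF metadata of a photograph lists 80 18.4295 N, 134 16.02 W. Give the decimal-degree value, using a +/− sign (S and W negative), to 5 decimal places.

80.30716, -134.26700

Latitude: 18.4295′ = 0.307158°; total 80.307158
N → positive
λ: 134 + 16.02/60 = 134.267000
W ⇒ negate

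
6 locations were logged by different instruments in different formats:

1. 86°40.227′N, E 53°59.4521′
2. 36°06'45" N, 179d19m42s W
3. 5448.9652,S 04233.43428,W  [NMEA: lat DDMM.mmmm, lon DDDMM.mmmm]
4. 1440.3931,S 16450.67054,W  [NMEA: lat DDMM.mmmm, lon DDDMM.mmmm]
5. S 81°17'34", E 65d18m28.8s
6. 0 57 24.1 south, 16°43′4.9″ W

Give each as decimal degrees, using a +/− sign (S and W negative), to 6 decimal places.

Point 1:
  Lat: 86 + 40.227/60 = 86.6704500
  N → positive
  Longitude: 53 + 59.4521/60 = 53.9908683
  E ⇒ keep positive
Point 2:
  Lat: 36 + 6/60 + 45/3600 = 36.1125000
  N → positive
  Longitude: 179° + 19/60 + 42/3600 = 179 + 0.316667 + 0.011667 = 179.3283333
  hemisphere W, so the sign is −
Point 3:
  φ: degrees = first 2 digits = 54, minutes = 48.9652; 54 + 48.9652/60 = 54.8160867
  S ⇒ negate
  Lon: degrees = first 3 digits = 42, minutes = 33.43428; 42 + 33.43428/60 = 42.5572380
  hemisphere W, so the sign is −
Point 4:
  Lat: degrees = first 2 digits = 14, minutes = 40.3931; 14 + 40.3931/60 = 14.6732183
  hemisphere S, so the sign is −
  Lon: split at 3 digits → 164° and 50.67054′; 164 + 50.67054/60 = 164.8445090
  W → negative
Point 5:
  Lat: 81 + 17/60 + 34/3600 = 81.2927778
  S → negative
  Longitude: 65 + 18/60 + 28.8/3600 = 65.3080000
  E ⇒ keep positive
Point 6:
  Latitude: 0 + 57/60 + 24.1/3600 = 0.9566944
  S ⇒ negate
  λ: 16° + 43/60 + 4.9/3600 = 16 + 0.716667 + 0.001361 = 16.7180278
  W ⇒ negate

1. 86.670450, 53.990868
2. 36.112500, -179.328333
3. -54.816087, -42.557238
4. -14.673218, -164.844509
5. -81.292778, 65.308000
6. -0.956694, -16.718028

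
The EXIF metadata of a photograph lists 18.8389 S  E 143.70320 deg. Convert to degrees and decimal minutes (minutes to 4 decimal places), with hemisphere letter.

Lat: 18° + 0.838900 × 60 = 18° 50.334000′
λ: minutes = (143.703200 − 143) × 60 = 42.192000

18° 50.3340′ S, 143° 42.1920′ E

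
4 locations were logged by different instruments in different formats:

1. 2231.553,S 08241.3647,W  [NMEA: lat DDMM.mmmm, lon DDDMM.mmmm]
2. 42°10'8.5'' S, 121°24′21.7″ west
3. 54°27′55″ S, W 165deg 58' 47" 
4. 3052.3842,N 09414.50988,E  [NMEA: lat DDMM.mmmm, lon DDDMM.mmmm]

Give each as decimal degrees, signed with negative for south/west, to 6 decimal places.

1. -22.525883, -82.689412
2. -42.169028, -121.406028
3. -54.465278, -165.979722
4. 30.873070, 94.241831

Point 1:
  Latitude: degrees = first 2 digits = 22, minutes = 31.553; 22 + 31.553/60 = 22.5258833
  hemisphere S, so the sign is −
  Lon: split at 3 digits → 082° and 41.3647′; 82 + 41.3647/60 = 82.6894117
  W → negative
Point 2:
  Latitude: 42 + 10/60 + 8.5/3600 = 42.1690278
  S → negative
  λ: 24′ + 21.7″ = 24.36167′; 121 + 24.36167/60 = 121.4060278
  W ⇒ negate
Point 3:
  Lat: 54° + 27/60 + 55/3600 = 54 + 0.450000 + 0.015278 = 54.4652778
  S → negative
  λ: 165° + 58/60 + 47/3600 = 165 + 0.966667 + 0.013056 = 165.9797222
  hemisphere W, so the sign is −
Point 4:
  Lat: split at 2 digits → 30° and 52.3842′; 30 + 52.3842/60 = 30.8730700
  N ⇒ keep positive
  Longitude: degrees = first 3 digits = 94, minutes = 14.50988; 94 + 14.50988/60 = 94.2418313
  E → positive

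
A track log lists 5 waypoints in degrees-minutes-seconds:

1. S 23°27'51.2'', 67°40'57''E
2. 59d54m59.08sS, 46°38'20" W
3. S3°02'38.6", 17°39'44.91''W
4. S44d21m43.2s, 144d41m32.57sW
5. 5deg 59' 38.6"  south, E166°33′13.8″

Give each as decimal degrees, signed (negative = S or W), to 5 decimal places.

Point 1:
  Latitude: 23 + 27/60 + 51.2/3600 = 23.464222
  hemisphere S, so the sign is −
  Lon: 67° + 40/60 + 57/3600 = 67 + 0.666667 + 0.015833 = 67.682500
  E → positive
Point 2:
  φ: 59 + 54/60 + 59.08/3600 = 59.916411
  S ⇒ negate
  Longitude: 46 + 38/60 + 20/3600 = 46.638889
  W ⇒ negate
Point 3:
  φ: 2′ + 38.6″ = 2.64333′; 3 + 2.64333/60 = 3.044056
  hemisphere S, so the sign is −
  λ: 17 + 39/60 + 44.91/3600 = 17.662475
  W ⇒ negate
Point 4:
  φ: 21′ + 43.2″ = 21.72000′; 44 + 21.72000/60 = 44.362000
  S → negative
  Lon: 144° + 41/60 + 32.57/3600 = 144 + 0.683333 + 0.009047 = 144.692381
  W ⇒ negate
Point 5:
  Lat: 5° + 59/60 + 38.6/3600 = 5 + 0.983333 + 0.010722 = 5.994056
  hemisphere S, so the sign is −
  λ: 166° + 33/60 + 13.8/3600 = 166 + 0.550000 + 0.003833 = 166.553833
  E → positive

1. -23.46422, 67.68250
2. -59.91641, -46.63889
3. -3.04406, -17.66248
4. -44.36200, -144.69238
5. -5.99406, 166.55383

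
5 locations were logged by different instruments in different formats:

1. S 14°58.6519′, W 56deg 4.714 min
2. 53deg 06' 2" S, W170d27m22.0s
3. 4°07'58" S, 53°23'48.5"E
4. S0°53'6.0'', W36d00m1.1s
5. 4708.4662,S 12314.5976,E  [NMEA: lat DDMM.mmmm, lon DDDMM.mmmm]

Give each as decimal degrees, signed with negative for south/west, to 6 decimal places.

Point 1:
  φ: 14 + 58.6519/60 = 14.9775317
  S → negative
  Longitude: 56 + 4.714/60 = 56.0785667
  hemisphere W, so the sign is −
Point 2:
  Latitude: 53° + 6/60 + 2/3600 = 53 + 0.100000 + 0.000556 = 53.1005556
  S ⇒ negate
  λ: 170 + 27/60 + 22/3600 = 170.4561111
  hemisphere W, so the sign is −
Point 3:
  φ: 4° + 7/60 + 58/3600 = 4 + 0.116667 + 0.016111 = 4.1327778
  S → negative
  Longitude: 23′ + 48.5″ = 23.80833′; 53 + 23.80833/60 = 53.3968056
  E → positive
Point 4:
  φ: 0 + 53/60 + 6/3600 = 0.8850000
  S ⇒ negate
  Longitude: 0′ + 1.1″ = 0.01833′; 36 + 0.01833/60 = 36.0003056
  hemisphere W, so the sign is −
Point 5:
  φ: degrees = first 2 digits = 47, minutes = 8.4662; 47 + 8.4662/60 = 47.1411033
  hemisphere S, so the sign is −
  λ: degrees = first 3 digits = 123, minutes = 14.5976; 123 + 14.5976/60 = 123.2432933
  E → positive

1. -14.977532, -56.078567
2. -53.100556, -170.456111
3. -4.132778, 53.396806
4. -0.885000, -36.000306
5. -47.141103, 123.243293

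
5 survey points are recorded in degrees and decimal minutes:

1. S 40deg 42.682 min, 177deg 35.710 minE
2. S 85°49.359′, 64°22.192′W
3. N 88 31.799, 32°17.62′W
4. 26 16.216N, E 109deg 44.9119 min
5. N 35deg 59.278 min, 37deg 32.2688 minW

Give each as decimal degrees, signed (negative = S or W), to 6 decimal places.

1. -40.711367, 177.595167
2. -85.822650, -64.369867
3. 88.529983, -32.293667
4. 26.270267, 109.748532
5. 35.987967, -37.537813

Point 1:
  φ: 40 + 42.682/60 = 40.7113667
  hemisphere S, so the sign is −
  Longitude: 35.71′ = 0.595167°; total 177.5951667
  E ⇒ keep positive
Point 2:
  φ: 85 + 49.359/60 = 85.8226500
  S ⇒ negate
  Longitude: 22.192′ = 0.369867°; total 64.3698667
  W ⇒ negate
Point 3:
  Latitude: 31.799′ = 0.529983°; total 88.5299833
  N ⇒ keep positive
  Lon: 17.62′ = 0.293667°; total 32.2936667
  W → negative
Point 4:
  Latitude: 26 + 16.216/60 = 26.2702667
  N → positive
  Longitude: 109 + 44.9119/60 = 109.7485317
  E ⇒ keep positive
Point 5:
  φ: 59.278′ = 0.987967°; total 35.9879667
  N ⇒ keep positive
  λ: 32.2688′ = 0.537813°; total 37.5378133
  W ⇒ negate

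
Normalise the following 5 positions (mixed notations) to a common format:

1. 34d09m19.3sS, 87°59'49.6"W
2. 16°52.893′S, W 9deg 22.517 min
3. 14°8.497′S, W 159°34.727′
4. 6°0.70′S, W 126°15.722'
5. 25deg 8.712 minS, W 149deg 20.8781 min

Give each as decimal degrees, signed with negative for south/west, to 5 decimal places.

1. -34.15536, -87.99711
2. -16.88155, -9.37528
3. -14.14162, -159.57878
4. -6.01167, -126.26203
5. -25.14520, -149.34797

Point 1:
  φ: 34 + 9/60 + 19.3/3600 = 34.155361
  hemisphere S, so the sign is −
  λ: 87° + 59/60 + 49.6/3600 = 87 + 0.983333 + 0.013778 = 87.997111
  W → negative
Point 2:
  Lat: 16 + 52.893/60 = 16.881550
  hemisphere S, so the sign is −
  Longitude: 22.517′ = 0.375283°; total 9.375283
  W → negative
Point 3:
  Lat: 8.497′ = 0.141617°; total 14.141617
  hemisphere S, so the sign is −
  λ: 159 + 34.727/60 = 159.578783
  hemisphere W, so the sign is −
Point 4:
  Lat: 0.7′ = 0.011667°; total 6.011667
  hemisphere S, so the sign is −
  Lon: 15.722′ = 0.262033°; total 126.262033
  W → negative
Point 5:
  Lat: 8.712′ = 0.145200°; total 25.145200
  S → negative
  Longitude: 149 + 20.8781/60 = 149.347968
  hemisphere W, so the sign is −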